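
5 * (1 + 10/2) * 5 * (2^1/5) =60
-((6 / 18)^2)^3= -0.00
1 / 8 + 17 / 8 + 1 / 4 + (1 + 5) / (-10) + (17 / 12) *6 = 52 / 5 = 10.40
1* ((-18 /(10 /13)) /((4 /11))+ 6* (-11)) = -2607 /20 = -130.35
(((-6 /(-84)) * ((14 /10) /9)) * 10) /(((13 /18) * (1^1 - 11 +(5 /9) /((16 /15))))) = -96 /5915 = -0.02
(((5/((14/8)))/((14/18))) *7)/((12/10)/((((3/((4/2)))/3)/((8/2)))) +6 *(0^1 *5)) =75/28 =2.68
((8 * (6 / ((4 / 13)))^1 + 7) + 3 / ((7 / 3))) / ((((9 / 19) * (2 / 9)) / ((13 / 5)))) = 28405 / 7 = 4057.86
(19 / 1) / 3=19 / 3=6.33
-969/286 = -3.39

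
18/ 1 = 18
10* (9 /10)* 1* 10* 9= 810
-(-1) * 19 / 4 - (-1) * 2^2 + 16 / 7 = 309 / 28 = 11.04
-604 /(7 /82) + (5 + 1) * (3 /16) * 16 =-49402 /7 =-7057.43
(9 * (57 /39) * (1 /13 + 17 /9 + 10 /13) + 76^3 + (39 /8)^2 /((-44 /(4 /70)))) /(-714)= -1218743988557 /1982140160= -614.86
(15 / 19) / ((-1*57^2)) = -5 / 20577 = -0.00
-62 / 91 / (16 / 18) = -279 / 364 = -0.77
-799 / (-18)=799 / 18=44.39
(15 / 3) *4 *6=120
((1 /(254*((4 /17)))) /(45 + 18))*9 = 17 /7112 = 0.00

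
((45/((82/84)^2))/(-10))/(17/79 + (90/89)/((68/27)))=-271087236/35403541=-7.66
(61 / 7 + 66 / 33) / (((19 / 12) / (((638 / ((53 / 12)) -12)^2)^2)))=2185702041744000000 / 1049433973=2082743743.75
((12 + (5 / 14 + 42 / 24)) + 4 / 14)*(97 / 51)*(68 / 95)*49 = 273637 / 285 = 960.13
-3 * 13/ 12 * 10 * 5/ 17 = -325/ 34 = -9.56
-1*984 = -984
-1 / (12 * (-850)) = 1 / 10200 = 0.00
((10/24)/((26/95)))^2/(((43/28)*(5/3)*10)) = 63175/697632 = 0.09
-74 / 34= -37 / 17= -2.18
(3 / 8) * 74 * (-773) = -85803 / 4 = -21450.75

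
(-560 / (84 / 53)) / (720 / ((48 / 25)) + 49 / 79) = -41870 / 44511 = -0.94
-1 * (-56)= 56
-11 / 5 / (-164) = 11 / 820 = 0.01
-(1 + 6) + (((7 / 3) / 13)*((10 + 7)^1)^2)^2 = 4081882 / 1521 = 2683.68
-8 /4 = -2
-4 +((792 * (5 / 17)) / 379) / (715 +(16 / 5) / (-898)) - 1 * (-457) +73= 5439948746206 / 10342090981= 526.00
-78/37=-2.11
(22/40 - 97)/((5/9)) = -17361/100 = -173.61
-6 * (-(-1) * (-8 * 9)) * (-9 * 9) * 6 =-209952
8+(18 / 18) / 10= 8.10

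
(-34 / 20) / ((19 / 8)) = -68 / 95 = -0.72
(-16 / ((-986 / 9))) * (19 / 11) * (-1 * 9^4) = -8975448 / 5423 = -1655.07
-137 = -137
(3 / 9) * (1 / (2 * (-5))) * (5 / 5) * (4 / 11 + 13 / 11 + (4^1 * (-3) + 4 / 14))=261 / 770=0.34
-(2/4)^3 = -1/8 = -0.12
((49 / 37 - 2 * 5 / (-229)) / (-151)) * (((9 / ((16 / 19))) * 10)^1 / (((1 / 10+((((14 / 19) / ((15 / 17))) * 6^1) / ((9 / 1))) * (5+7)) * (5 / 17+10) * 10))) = -0.00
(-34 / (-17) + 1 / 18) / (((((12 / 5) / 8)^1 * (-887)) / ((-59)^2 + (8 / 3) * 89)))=-2063675 / 71847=-28.72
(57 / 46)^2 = 3249 / 2116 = 1.54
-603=-603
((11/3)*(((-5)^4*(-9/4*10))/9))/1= -34375/6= -5729.17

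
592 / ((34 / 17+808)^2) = 0.00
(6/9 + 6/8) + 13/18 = 77/36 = 2.14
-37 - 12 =-49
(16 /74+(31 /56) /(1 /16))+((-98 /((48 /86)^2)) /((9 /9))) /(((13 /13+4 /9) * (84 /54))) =-28214933 /215488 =-130.94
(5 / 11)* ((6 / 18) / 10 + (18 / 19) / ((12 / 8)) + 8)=449 / 114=3.94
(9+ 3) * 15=180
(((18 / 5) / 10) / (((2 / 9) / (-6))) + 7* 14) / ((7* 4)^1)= 2207 / 700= 3.15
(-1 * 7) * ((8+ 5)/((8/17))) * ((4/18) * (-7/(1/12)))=10829/3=3609.67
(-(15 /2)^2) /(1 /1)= -225 /4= -56.25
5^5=3125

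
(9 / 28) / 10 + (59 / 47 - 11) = -127817 / 13160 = -9.71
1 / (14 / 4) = 2 / 7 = 0.29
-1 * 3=-3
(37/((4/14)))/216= 0.60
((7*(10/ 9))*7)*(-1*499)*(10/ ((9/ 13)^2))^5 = -3370777984199899000000/ 31381059609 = -107414409398.50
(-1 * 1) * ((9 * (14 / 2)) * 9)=-567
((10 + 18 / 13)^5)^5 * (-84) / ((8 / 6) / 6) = -682393190955689519434457543968607392786122288050108104704 / 7056410014866816666030739693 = -96705433714592486234589970000.00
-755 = -755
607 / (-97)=-607 / 97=-6.26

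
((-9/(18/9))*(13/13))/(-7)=9/14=0.64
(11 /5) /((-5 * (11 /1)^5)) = -1 /366025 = -0.00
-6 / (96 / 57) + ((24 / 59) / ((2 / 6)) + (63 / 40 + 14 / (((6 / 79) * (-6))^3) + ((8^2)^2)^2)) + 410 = 115458572096807 / 6881760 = 16777477.29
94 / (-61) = -94 / 61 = -1.54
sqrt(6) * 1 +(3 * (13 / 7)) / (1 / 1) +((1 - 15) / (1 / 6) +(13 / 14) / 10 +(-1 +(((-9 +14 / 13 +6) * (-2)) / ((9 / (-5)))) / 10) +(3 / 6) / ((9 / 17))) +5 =-133961 / 1820 +sqrt(6) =-71.16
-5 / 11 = -0.45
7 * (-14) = -98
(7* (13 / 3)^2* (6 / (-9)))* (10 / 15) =-4732 / 81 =-58.42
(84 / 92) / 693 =1 / 759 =0.00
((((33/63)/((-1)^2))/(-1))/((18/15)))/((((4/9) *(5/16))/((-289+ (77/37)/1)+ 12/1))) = 223784/259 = 864.03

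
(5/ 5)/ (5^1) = 1/ 5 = 0.20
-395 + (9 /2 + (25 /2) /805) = -62868 /161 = -390.48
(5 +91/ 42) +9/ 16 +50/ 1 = 2771/ 48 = 57.73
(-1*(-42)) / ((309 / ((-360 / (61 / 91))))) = -458640 / 6283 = -73.00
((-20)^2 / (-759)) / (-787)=400 / 597333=0.00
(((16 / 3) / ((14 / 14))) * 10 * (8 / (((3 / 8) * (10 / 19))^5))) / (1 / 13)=8438228451328 / 455625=18520117.31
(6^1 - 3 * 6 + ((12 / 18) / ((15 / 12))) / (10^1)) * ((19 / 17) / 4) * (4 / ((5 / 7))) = -119168 / 6375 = -18.69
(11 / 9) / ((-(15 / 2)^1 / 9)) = -1.47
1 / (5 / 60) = 12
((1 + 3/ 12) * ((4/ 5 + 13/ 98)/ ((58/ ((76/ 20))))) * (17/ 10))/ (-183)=-147611/ 208034400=-0.00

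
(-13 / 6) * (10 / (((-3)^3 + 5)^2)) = -65 / 1452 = -0.04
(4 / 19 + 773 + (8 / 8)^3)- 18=756.21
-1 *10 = -10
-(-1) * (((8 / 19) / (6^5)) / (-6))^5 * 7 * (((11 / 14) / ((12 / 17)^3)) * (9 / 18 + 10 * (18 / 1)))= -54043 / 319854237615951349605728256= -0.00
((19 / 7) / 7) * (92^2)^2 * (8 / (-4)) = -2722293248 / 49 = -55557005.06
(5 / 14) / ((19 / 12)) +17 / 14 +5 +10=4373 / 266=16.44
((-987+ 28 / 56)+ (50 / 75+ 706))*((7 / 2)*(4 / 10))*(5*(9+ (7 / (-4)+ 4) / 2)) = -317331 / 16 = -19833.19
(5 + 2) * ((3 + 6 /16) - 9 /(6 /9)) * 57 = -32319 /8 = -4039.88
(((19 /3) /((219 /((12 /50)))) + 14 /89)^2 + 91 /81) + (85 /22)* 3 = 599002483283377 /47012511273750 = 12.74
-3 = -3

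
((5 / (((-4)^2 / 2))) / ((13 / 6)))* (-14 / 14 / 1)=-15 / 52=-0.29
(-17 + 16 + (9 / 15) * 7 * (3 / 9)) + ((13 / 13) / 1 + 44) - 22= 117 / 5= 23.40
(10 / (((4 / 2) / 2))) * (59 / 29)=20.34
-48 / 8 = -6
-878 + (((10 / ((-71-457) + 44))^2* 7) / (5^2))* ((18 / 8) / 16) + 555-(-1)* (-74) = -1487994049 / 3748096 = -397.00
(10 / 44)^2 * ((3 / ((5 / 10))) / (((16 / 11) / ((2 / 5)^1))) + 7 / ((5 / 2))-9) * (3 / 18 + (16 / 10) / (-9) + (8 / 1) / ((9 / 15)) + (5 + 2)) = -166439 / 34848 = -4.78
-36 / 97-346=-33598 / 97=-346.37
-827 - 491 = -1318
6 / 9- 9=-25 / 3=-8.33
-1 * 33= -33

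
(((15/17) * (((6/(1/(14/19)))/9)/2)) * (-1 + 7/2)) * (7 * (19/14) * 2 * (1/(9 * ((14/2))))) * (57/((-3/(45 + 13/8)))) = -177175/1224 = -144.75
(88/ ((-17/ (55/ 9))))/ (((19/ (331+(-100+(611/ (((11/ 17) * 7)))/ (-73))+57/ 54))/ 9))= -5124229220/ 1485477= -3449.55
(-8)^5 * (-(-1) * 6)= -196608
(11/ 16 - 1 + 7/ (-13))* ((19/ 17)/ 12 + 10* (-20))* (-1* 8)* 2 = -185083/ 68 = -2721.81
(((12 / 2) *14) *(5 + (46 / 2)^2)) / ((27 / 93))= 154504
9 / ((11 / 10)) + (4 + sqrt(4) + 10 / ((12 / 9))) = 477 / 22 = 21.68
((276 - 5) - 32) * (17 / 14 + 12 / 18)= 18881 / 42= 449.55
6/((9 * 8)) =1/12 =0.08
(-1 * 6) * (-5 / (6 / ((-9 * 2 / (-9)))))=10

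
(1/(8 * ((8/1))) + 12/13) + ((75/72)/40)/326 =763883/813696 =0.94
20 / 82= 10 / 41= 0.24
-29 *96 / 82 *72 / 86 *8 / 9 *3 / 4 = -33408 / 1763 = -18.95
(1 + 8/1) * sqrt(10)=9 * sqrt(10)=28.46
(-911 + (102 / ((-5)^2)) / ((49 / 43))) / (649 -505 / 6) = -6669534 / 4151525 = -1.61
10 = 10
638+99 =737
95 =95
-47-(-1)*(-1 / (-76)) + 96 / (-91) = -48.04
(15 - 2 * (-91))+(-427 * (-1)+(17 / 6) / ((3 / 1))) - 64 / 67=752531 / 1206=623.99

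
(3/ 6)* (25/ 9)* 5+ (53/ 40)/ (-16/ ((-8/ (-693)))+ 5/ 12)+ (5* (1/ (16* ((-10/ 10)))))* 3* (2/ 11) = 445956311/ 65842920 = 6.77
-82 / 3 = -27.33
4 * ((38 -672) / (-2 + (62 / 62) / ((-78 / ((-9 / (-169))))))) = 11143184 / 8791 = 1267.57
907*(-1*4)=-3628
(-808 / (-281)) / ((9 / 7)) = 2.24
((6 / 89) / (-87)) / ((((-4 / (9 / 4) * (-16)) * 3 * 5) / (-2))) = 3 / 825920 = 0.00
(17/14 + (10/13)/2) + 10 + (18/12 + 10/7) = 1322/91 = 14.53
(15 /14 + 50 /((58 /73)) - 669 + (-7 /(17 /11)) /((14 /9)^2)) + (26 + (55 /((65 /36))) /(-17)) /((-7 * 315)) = -403592435 /665028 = -606.88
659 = 659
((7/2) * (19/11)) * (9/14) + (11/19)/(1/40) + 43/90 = 1035379/37620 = 27.52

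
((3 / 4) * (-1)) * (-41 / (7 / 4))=123 / 7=17.57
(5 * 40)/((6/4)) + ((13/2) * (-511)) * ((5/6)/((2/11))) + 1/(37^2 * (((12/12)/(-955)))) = -495826805/32856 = -15090.91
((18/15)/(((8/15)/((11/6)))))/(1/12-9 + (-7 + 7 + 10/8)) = -99/184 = -0.54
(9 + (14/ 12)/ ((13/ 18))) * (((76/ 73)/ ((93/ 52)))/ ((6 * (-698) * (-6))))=1748/ 7108083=0.00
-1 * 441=-441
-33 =-33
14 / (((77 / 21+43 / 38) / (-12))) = -19152 / 547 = -35.01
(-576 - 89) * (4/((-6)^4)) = -665/324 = -2.05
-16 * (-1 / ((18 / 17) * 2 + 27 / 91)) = 24752 / 3735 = 6.63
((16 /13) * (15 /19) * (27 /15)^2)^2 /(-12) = -1259712 /1525225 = -0.83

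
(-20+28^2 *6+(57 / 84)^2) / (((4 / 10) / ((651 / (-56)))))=-1707766905 / 12544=-136142.13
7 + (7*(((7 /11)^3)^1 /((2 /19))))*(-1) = -26985 /2662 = -10.14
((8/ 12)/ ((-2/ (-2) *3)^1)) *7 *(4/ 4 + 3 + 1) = 70/ 9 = 7.78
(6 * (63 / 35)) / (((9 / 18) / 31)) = 3348 / 5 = 669.60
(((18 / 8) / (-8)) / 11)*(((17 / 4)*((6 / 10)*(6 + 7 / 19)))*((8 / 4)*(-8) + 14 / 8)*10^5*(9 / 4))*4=85201875 / 16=5325117.19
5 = 5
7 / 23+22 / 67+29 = 45664 / 1541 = 29.63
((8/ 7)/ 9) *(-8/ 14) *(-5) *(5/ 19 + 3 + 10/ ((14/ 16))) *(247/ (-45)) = -812864/ 27783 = -29.26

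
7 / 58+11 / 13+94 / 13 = 6181 / 754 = 8.20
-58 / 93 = -0.62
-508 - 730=-1238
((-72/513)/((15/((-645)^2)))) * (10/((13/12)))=-8875200/247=-35931.98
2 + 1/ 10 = 21/ 10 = 2.10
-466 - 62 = -528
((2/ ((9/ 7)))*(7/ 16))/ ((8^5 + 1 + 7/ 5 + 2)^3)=6125/ 316786926457434816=0.00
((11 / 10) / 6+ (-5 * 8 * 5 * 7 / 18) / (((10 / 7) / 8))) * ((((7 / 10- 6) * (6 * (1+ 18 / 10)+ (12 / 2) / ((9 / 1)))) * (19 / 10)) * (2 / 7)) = 10337939539 / 472500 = 21879.24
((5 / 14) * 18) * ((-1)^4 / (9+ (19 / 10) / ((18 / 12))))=675 / 1078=0.63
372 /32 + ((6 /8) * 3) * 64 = 1245 /8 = 155.62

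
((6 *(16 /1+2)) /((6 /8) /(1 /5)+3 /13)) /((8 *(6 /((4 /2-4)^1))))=-26 /23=-1.13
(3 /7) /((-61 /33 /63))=-891 /61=-14.61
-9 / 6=-3 / 2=-1.50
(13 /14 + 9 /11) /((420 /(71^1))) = 19099 /64680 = 0.30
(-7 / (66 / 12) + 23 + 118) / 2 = 1537 / 22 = 69.86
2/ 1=2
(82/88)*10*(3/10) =123/44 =2.80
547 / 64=8.55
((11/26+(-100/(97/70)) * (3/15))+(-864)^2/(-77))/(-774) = 1885383553/150306156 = 12.54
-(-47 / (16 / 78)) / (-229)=-1833 / 1832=-1.00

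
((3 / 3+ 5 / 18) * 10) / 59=115 / 531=0.22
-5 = -5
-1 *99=-99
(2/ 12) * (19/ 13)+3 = 253/ 78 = 3.24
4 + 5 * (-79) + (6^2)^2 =905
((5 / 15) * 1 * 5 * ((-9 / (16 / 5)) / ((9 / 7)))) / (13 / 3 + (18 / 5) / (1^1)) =-0.46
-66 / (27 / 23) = -56.22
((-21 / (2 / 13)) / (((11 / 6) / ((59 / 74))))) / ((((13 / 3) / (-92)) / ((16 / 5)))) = 8207136 / 2035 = 4032.99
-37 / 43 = -0.86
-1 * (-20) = 20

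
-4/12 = -1/3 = -0.33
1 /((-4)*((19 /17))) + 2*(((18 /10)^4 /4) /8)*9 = 1079431 /190000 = 5.68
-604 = -604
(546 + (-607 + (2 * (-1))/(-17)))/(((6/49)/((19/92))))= -13965/136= -102.68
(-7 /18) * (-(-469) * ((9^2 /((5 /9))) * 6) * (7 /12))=-1861461 /20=-93073.05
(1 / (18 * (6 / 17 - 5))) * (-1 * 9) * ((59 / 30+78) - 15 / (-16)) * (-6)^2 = 990267 / 3160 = 313.38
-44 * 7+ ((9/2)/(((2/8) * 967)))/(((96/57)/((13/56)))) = -266858833/866432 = -308.00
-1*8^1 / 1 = -8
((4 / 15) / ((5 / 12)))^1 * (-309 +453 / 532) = -131148 / 665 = -197.22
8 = 8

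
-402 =-402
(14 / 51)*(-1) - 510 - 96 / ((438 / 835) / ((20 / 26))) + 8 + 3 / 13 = -31112015 / 48399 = -642.82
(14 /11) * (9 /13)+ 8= 1270 /143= 8.88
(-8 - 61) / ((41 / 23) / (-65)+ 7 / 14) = -68770 / 471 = -146.01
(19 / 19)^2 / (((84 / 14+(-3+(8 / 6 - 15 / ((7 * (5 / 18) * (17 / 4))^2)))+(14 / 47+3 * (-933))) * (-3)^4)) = -3327835 / 753294266874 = -0.00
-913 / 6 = -152.17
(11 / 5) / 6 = 11 / 30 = 0.37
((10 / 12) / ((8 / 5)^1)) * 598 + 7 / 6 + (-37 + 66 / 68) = 37617 / 136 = 276.60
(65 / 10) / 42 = 13 / 84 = 0.15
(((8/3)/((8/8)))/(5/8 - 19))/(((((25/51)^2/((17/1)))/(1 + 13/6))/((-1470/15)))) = 5974208/1875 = 3186.24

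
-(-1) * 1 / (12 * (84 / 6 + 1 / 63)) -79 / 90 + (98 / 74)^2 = 191913979 / 217588860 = 0.88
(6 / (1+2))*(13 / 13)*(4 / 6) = 4 / 3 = 1.33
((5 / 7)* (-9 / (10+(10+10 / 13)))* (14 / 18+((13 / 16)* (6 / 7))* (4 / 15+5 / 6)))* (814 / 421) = -41169271 / 44558640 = -0.92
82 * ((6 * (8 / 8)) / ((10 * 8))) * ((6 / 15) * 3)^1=369 / 50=7.38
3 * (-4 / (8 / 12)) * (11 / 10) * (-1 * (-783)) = -77517 / 5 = -15503.40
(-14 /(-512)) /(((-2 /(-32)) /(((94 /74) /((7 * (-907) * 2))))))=-47 /1073888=-0.00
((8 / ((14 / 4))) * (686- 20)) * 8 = 85248 / 7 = 12178.29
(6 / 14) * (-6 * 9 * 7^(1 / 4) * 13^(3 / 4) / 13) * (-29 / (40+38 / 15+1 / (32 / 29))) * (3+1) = 311040 * 13^(3 / 4) * 7^(1 / 4) / 65429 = 52.94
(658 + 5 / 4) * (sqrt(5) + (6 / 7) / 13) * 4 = 15822 / 91 + 2637 * sqrt(5) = 6070.38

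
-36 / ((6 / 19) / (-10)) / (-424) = -285 / 106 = -2.69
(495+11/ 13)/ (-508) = -3223/ 3302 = -0.98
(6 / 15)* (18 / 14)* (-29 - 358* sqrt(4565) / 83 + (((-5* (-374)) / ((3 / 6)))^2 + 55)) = 251777268 / 35 - 6444* sqrt(4565) / 2905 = 7193486.35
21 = 21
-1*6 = -6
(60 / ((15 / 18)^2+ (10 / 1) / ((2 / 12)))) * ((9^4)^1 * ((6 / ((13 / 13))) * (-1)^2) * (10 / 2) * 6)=510183360 / 437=1167467.64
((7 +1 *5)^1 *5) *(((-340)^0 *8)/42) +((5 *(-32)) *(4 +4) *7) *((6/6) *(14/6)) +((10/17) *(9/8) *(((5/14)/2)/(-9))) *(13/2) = -238708175/11424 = -20895.32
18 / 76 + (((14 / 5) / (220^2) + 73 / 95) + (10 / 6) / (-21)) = 134112679 / 144837000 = 0.93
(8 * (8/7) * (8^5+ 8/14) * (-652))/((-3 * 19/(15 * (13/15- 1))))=-6381045760/931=-6853969.67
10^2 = 100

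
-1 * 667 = -667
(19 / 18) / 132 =0.01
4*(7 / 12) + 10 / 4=29 / 6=4.83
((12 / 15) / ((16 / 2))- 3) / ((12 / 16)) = -3.87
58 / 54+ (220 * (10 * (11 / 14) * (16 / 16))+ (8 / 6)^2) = 327239 / 189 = 1731.42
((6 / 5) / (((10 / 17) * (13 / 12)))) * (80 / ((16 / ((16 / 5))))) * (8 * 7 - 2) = 528768 / 325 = 1626.98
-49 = -49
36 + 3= 39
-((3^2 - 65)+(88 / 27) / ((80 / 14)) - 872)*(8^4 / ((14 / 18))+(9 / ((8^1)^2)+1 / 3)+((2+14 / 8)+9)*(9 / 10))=4440917481611 / 907200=4895191.23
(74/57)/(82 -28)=37/1539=0.02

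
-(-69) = 69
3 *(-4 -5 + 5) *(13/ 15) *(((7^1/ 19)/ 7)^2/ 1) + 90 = 162398/ 1805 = 89.97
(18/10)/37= 9/185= 0.05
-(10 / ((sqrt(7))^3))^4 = -10000 / 117649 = -0.08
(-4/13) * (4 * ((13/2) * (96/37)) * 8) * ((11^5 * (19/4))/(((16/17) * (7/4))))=-19975477632/259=-77125396.26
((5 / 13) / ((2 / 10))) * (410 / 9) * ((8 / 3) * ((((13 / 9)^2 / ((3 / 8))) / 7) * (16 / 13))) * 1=10496000 / 45927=228.54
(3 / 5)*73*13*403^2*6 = 2774270538 / 5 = 554854107.60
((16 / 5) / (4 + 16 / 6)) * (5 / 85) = 12 / 425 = 0.03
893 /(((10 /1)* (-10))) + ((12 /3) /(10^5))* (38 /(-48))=-5358019 /600000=-8.93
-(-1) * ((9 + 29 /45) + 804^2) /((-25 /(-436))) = 12682871144 /1125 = 11273663.24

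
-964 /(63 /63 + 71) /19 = -241 /342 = -0.70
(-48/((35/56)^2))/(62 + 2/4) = -6144/3125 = -1.97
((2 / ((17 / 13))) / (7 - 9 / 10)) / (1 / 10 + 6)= 2600 / 63257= 0.04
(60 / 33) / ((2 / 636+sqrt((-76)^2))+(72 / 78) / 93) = 2563080 / 107155169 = 0.02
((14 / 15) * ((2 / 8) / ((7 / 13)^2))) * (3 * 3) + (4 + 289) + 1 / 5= 21031 / 70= 300.44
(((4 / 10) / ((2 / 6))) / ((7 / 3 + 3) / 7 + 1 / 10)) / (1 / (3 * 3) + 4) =2268 / 6697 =0.34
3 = 3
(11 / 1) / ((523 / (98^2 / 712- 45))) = -61699 / 93094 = -0.66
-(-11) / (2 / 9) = 99 / 2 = 49.50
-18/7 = -2.57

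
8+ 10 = 18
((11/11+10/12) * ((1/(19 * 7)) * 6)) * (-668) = -7348/133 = -55.25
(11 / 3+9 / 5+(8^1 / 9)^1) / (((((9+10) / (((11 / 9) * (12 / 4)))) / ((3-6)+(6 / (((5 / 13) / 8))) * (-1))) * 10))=-111683 / 7125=-15.67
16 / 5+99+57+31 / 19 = 15279 / 95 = 160.83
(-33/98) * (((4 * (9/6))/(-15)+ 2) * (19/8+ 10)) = -3267/490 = -6.67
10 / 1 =10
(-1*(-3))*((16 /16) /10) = 3 /10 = 0.30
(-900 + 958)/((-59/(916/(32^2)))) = -0.88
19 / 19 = 1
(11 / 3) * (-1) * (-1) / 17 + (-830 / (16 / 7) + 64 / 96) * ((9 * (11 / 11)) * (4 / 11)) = -1330705 / 1122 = -1186.01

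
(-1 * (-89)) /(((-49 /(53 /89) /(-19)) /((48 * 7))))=48336 /7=6905.14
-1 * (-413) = 413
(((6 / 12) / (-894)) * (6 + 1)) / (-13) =7 / 23244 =0.00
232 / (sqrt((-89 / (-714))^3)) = 165648 * sqrt(63546) / 7921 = 5271.70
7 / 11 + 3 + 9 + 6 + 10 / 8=875 / 44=19.89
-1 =-1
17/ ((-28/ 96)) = -408/ 7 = -58.29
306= 306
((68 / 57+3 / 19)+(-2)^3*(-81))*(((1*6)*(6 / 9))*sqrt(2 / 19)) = 148052*sqrt(38) / 1083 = 842.71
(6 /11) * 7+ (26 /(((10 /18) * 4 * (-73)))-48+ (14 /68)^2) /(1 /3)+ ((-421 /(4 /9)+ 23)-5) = -1241309532 /1160335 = -1069.79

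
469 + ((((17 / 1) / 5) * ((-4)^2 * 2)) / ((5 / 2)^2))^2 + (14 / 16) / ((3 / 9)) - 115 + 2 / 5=82507933 / 125000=660.06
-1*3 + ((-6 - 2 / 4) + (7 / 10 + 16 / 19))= -756 / 95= -7.96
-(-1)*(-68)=-68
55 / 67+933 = 62566 / 67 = 933.82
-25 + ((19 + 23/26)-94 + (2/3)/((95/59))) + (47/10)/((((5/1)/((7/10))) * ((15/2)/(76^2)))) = 125984321/308750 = 408.05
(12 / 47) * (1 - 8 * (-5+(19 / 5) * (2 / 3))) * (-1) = -5.29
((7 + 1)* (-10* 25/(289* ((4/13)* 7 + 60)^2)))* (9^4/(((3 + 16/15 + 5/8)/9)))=-37422303750/1659774107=-22.55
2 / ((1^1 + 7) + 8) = 1 / 8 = 0.12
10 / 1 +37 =47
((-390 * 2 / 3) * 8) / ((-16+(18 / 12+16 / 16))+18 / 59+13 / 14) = 429520 / 2533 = 169.57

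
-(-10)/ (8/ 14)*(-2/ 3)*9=-105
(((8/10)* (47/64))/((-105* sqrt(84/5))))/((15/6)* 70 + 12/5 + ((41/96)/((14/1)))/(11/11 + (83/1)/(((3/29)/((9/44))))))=-68291* sqrt(105)/90938598870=-0.00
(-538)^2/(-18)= -144722/9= -16080.22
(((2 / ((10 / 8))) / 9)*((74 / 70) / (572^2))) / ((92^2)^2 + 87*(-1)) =37 / 4614593082249150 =0.00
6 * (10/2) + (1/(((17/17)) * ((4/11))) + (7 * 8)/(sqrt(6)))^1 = 28 * sqrt(6)/3 + 131/4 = 55.61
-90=-90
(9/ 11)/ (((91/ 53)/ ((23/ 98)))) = 10971/ 98098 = 0.11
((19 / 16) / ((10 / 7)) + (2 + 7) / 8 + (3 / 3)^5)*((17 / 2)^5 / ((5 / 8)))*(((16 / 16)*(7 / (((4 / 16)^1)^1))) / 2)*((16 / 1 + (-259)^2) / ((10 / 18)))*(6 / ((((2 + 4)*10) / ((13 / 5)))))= 36905640937087923 / 400000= 92264102342.72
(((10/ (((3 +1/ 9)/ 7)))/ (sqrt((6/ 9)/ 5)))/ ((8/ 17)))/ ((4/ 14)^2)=37485*sqrt(30)/ 128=1604.01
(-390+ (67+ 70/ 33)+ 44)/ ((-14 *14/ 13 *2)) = 118781/ 12936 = 9.18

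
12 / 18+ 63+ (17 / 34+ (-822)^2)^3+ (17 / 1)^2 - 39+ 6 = 7403602801253336899 / 24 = 308483450052222370.79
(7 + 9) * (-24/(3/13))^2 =173056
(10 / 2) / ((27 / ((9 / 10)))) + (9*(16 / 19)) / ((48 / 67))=1225 / 114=10.75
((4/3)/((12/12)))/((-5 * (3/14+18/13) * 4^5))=-91/558720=-0.00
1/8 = 0.12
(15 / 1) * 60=900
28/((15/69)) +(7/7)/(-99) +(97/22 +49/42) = 66511/495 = 134.37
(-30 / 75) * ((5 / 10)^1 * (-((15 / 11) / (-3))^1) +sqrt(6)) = -2 * sqrt(6) / 5-1 / 11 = -1.07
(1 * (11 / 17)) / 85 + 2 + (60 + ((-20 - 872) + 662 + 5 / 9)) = -2177516 / 13005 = -167.44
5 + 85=90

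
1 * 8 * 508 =4064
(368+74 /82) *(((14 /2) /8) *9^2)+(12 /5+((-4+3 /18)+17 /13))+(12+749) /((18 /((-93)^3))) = -2173378751351 /63960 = -33980280.67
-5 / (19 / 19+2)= -5 / 3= -1.67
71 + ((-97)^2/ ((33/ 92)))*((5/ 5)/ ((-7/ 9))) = -33654.77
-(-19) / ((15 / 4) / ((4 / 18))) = 152 / 135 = 1.13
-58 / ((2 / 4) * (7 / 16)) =-1856 / 7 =-265.14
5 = 5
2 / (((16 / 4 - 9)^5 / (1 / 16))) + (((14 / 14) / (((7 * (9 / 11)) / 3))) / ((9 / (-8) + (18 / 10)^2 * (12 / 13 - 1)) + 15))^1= 714256033 / 18599175000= 0.04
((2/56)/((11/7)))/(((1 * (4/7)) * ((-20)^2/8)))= 7/8800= 0.00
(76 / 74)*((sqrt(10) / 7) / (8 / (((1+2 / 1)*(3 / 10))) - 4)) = 171*sqrt(10) / 5698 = 0.09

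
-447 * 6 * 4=-10728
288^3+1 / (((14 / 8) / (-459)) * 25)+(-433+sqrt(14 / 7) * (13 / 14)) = 13 * sqrt(2) / 14+4180299989 / 175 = 23887429.82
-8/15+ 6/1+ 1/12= 111/20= 5.55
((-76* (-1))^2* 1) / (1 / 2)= 11552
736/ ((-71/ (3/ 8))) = -276/ 71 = -3.89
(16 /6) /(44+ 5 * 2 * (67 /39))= 52 /1193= 0.04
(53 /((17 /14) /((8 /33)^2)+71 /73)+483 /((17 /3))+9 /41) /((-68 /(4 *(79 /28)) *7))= -3424663369091 /1643176308130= -2.08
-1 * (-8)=8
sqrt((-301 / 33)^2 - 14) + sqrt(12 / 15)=2 * sqrt(5) / 5 + sqrt(75355) / 33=9.21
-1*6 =-6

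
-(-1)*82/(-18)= -41/9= -4.56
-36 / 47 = -0.77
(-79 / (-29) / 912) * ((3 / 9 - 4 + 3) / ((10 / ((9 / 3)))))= -79 / 132240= -0.00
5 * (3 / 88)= 0.17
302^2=91204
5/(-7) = -5/7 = -0.71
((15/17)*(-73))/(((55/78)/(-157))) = 14341.57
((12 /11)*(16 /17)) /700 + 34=1112698 /32725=34.00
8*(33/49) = 264/49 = 5.39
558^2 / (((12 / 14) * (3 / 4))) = 484344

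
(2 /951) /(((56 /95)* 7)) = 95 /186396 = 0.00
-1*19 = -19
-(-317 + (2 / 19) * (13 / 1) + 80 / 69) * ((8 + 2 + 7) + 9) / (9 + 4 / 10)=53595490 / 61617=869.82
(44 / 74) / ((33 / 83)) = 166 / 111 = 1.50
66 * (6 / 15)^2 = 264 / 25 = 10.56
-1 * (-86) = 86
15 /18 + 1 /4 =13 /12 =1.08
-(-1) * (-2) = -2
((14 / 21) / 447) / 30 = 1 / 20115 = 0.00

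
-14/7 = -2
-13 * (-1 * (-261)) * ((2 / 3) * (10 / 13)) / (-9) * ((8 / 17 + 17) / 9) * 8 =51040 / 17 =3002.35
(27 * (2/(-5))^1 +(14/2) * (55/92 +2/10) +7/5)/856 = -351/78752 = -0.00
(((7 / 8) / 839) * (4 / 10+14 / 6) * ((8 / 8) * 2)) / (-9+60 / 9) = -41 / 16780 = -0.00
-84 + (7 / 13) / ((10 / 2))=-5453 / 65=-83.89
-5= -5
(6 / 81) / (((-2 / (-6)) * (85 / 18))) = 0.05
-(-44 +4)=40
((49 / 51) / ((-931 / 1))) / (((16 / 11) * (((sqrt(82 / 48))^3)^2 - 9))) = 288 / 1629535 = 0.00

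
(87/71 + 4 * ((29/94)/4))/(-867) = -10237/5786358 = -0.00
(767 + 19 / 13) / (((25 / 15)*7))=65.87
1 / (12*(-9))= -1 / 108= -0.01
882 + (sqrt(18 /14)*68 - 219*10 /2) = -213 + 204*sqrt(7) /7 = -135.90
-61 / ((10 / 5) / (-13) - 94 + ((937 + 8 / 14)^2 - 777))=-38857 / 559393672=-0.00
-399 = -399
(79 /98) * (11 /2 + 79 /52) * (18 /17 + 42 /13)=6833895 /281554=24.27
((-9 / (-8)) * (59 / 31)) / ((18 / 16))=59 / 31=1.90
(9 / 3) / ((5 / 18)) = 54 / 5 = 10.80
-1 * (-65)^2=-4225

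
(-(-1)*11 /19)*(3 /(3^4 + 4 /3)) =99 /4693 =0.02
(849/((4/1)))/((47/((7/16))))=1.98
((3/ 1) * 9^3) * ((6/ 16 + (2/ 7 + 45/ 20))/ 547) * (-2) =-356481/ 15316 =-23.28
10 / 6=5 / 3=1.67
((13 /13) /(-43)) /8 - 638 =-219473 /344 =-638.00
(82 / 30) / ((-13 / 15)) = -41 / 13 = -3.15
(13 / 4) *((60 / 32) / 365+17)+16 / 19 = 2490333 / 44384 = 56.11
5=5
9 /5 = 1.80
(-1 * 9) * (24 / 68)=-54 / 17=-3.18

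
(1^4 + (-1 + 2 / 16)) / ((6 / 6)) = 1 / 8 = 0.12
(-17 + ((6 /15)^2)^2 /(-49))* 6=-3123846 /30625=-102.00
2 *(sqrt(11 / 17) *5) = 8.04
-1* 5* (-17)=85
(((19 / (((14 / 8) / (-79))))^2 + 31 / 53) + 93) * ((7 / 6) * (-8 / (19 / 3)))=-7643151552 / 7049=-1084288.77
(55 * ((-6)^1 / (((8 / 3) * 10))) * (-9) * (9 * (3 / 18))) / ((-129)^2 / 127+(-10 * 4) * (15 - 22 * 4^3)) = 339471 / 113489296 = 0.00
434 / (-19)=-434 / 19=-22.84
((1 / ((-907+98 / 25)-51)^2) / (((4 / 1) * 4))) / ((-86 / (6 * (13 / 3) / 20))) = -0.00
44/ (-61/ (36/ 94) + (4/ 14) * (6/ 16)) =-11088/ 40111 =-0.28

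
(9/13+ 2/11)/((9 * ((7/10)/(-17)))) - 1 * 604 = -5462686/9009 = -606.36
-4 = -4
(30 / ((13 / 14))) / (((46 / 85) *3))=5950 / 299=19.90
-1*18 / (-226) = 9 / 113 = 0.08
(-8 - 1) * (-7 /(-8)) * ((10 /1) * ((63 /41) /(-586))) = 19845 /96104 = 0.21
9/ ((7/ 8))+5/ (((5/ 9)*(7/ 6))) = 18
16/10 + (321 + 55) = 1888/5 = 377.60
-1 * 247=-247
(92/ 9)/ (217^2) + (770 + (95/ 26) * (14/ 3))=4336191761/ 5509413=787.05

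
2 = 2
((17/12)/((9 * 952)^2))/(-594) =-1/30780642816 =-0.00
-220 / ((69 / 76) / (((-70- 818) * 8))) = 39592960 / 23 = 1721433.04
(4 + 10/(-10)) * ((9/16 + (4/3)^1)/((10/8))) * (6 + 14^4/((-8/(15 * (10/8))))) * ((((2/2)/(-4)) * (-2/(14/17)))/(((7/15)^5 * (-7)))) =6043702055625/3764768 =1605331.87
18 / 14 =9 / 7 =1.29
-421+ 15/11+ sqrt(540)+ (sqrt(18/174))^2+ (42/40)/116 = -369181/880+ 6*sqrt(15) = -396.29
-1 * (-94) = 94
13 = 13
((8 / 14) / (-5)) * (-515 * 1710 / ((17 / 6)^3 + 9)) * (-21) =-456528960 / 6857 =-66578.53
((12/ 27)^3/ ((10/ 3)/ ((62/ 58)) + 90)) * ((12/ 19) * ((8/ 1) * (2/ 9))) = 31744/ 29987415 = 0.00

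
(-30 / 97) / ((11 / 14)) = -420 / 1067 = -0.39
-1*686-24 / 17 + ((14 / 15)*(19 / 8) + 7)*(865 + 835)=764027 / 51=14980.92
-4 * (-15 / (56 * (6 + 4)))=3 / 28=0.11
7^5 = 16807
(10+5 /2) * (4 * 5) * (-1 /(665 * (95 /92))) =-920 /2527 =-0.36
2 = 2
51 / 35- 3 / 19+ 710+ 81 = 526879 / 665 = 792.30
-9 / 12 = -3 / 4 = -0.75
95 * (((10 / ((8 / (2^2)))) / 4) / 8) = 475 / 32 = 14.84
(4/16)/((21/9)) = 3/28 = 0.11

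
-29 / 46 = -0.63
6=6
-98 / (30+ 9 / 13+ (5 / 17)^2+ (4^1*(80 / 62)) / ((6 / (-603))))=5706883 / 28413922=0.20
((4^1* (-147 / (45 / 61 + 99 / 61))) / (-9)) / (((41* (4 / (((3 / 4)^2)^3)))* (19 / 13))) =1049139 / 51052544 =0.02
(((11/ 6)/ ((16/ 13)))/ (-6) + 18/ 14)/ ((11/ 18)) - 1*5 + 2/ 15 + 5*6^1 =991673/ 36960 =26.83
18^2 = 324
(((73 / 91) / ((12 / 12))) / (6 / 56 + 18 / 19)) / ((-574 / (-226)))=626924 / 2093091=0.30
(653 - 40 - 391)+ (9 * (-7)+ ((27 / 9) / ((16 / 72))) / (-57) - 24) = 5121 / 38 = 134.76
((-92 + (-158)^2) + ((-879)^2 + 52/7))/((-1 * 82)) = -5582643/574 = -9725.86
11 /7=1.57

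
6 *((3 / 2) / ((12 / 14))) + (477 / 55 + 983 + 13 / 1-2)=1013.17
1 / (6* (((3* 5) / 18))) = 1 / 5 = 0.20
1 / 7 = 0.14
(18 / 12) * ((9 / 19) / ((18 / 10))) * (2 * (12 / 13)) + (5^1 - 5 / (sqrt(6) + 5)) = 5 * sqrt(6) / 19 + 1090 / 247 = 5.06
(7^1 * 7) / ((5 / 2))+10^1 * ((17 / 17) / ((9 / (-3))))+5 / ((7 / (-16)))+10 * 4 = 4708 / 105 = 44.84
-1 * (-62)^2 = -3844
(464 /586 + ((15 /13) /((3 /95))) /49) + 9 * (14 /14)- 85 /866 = 1687321963 /161631106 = 10.44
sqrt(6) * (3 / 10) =3 * sqrt(6) / 10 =0.73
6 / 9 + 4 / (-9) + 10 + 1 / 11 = 1021 / 99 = 10.31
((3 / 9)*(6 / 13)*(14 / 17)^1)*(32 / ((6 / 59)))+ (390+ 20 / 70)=430.15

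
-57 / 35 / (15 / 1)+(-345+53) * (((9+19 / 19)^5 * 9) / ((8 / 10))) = -57487500019 / 175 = -328500000.11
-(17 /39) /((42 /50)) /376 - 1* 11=-3387809 /307944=-11.00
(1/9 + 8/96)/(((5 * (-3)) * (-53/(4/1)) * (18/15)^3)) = 175/309096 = 0.00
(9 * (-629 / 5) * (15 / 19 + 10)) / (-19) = 642.94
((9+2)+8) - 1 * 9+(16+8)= 34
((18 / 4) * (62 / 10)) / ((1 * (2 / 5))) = 279 / 4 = 69.75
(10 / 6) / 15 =0.11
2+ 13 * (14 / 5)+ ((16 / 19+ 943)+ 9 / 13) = 1213924 / 1235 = 982.93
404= 404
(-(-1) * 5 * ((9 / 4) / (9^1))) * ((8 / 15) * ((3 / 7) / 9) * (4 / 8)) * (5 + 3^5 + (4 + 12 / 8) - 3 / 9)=4.02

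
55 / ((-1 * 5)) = -11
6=6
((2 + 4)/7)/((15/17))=34/35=0.97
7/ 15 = 0.47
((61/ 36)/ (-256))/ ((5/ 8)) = -61/ 5760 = -0.01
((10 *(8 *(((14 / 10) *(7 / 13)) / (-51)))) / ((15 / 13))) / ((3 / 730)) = -114464 / 459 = -249.38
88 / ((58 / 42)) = 1848 / 29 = 63.72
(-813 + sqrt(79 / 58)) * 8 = -6504 + 4 * sqrt(4582) / 29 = -6494.66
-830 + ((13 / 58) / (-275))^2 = -211154074831 / 254402500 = -830.00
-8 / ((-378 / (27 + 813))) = 160 / 9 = 17.78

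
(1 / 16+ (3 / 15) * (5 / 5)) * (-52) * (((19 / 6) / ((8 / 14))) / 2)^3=-214089967 / 737280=-290.38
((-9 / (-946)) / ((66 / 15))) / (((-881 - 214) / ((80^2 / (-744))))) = 200 / 11774389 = 0.00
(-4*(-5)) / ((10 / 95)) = 190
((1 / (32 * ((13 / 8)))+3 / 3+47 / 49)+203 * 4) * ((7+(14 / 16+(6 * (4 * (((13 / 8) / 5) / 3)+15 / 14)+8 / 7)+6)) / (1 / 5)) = 13964356461 / 142688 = 97866.37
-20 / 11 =-1.82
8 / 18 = 4 / 9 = 0.44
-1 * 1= -1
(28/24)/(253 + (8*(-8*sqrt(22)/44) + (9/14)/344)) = 1298855936*sqrt(22)/48957410445201 + 225921423112/48957410445201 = 0.00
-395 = -395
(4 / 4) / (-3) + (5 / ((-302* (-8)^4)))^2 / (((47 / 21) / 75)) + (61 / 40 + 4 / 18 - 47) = -147528762087765661 / 3236265575055360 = -45.59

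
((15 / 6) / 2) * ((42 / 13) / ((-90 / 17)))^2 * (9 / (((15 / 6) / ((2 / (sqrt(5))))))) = 14161 * sqrt(5) / 21125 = 1.50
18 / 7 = 2.57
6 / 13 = 0.46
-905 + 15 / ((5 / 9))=-878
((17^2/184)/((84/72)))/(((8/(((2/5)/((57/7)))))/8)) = 289/4370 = 0.07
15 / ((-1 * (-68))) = 15 / 68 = 0.22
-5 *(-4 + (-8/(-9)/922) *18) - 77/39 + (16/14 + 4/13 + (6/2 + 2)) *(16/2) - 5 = 8122964/125853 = 64.54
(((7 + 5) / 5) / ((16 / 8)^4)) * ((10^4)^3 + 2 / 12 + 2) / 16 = 6000000000013 / 640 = 9375000000.02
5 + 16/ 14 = 43/ 7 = 6.14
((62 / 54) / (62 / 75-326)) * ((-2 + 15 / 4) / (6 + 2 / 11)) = -8525 / 8528832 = -0.00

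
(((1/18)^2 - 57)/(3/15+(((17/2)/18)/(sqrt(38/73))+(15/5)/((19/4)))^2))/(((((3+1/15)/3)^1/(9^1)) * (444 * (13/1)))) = -21627493048369575/90029105635184807+330476050764000 * sqrt(2774)/90029105635184807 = -0.05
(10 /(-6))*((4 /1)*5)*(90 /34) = -1500 /17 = -88.24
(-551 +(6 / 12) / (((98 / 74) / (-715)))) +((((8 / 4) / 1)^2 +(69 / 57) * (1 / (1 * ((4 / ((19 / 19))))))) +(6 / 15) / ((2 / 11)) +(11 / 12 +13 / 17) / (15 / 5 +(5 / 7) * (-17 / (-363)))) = -1985807385421 / 2439890320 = -813.89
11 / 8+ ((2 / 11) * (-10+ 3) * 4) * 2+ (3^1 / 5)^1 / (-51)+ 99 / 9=16317 / 7480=2.18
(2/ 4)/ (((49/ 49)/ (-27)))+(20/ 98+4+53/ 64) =-26555/ 3136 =-8.47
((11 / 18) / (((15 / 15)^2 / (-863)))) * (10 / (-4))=47465 / 36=1318.47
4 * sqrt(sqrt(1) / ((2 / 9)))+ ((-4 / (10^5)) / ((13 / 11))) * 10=-11 / 32500+ 6 * sqrt(2)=8.48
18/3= 6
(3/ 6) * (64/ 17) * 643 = 20576/ 17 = 1210.35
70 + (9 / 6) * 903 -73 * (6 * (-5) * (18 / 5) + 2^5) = 13945 / 2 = 6972.50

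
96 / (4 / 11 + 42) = 528 / 233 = 2.27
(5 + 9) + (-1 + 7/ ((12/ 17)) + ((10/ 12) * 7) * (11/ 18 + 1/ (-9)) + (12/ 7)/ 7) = 7667/ 294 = 26.08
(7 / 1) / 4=7 / 4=1.75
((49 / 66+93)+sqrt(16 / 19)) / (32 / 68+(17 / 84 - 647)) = -1472506 / 10152505 - 5712* sqrt(19) / 17536145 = -0.15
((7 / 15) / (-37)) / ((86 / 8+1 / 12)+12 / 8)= -7 / 6845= -0.00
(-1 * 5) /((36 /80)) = -100 /9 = -11.11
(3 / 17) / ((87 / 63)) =63 / 493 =0.13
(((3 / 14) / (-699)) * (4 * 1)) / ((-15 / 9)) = 6 / 8155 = 0.00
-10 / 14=-5 / 7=-0.71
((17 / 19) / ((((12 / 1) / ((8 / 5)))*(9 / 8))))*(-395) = -21488 / 513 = -41.89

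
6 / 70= 3 / 35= 0.09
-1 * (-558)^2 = -311364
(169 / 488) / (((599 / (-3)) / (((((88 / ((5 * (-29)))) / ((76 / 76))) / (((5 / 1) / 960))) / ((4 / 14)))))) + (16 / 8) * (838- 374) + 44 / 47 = 231493591268 / 249013285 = 929.64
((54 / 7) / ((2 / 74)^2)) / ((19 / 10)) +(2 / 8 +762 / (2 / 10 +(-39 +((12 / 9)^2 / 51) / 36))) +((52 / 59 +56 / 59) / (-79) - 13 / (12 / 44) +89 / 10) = 81973581615536549 / 14903836761660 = 5500.17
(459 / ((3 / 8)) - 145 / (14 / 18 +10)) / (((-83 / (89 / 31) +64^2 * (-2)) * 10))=-3483549 / 236570390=-0.01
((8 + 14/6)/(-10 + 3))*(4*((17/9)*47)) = -524.21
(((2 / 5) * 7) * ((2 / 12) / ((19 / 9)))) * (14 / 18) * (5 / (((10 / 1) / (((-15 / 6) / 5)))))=-49 / 1140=-0.04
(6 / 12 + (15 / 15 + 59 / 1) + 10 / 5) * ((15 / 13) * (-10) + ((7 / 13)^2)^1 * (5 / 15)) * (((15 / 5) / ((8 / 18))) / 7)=-6526125 / 9464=-689.57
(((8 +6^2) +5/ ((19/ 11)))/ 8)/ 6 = 297/ 304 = 0.98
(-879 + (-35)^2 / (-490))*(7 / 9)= -685.61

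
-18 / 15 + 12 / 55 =-54 / 55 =-0.98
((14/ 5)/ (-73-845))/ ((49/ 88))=-88/ 16065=-0.01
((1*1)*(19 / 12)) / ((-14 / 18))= -2.04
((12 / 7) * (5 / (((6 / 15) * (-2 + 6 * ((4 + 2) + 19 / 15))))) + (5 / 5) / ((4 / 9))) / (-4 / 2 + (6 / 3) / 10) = -3355 / 2184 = -1.54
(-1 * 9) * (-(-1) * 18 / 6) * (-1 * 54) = 1458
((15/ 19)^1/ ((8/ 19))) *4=15/ 2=7.50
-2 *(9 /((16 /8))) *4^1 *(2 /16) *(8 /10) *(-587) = 10566 /5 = 2113.20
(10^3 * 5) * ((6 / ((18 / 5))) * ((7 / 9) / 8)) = 21875 / 27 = 810.19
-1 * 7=-7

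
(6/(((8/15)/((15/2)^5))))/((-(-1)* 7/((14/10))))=6834375/128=53393.55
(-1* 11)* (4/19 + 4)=-880/19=-46.32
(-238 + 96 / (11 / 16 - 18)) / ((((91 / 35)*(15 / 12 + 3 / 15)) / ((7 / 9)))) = -47223400 / 939861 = -50.25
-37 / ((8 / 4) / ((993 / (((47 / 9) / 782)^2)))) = -411930345.41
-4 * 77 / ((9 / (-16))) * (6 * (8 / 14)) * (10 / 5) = 11264 / 3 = 3754.67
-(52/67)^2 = -2704/4489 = -0.60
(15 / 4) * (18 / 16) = 135 / 32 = 4.22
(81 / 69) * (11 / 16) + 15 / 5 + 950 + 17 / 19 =6675275 / 6992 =954.70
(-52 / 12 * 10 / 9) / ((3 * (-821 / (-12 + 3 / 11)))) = -5590 / 243837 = -0.02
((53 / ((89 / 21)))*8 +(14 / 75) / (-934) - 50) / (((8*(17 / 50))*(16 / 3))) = 156000727 / 45220544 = 3.45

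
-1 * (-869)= 869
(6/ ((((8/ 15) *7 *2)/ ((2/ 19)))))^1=45/ 532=0.08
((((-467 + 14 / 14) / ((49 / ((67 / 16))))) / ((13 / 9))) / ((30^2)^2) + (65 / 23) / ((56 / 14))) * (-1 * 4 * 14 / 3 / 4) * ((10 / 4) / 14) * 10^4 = -37262704735 / 6329232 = -5887.40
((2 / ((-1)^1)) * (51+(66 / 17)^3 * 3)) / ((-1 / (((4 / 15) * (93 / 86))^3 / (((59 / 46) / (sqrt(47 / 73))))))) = 24404952122976 * sqrt(3431) / 210298907067125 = 6.80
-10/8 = -5/4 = -1.25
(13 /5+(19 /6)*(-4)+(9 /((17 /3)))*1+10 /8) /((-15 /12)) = 7373 /1275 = 5.78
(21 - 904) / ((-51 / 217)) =191611 / 51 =3757.08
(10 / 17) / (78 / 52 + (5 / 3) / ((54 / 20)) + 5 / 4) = 3240 / 18547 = 0.17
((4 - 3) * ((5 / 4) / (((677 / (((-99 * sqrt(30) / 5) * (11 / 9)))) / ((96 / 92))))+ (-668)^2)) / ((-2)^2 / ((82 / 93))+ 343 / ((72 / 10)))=658626624 / 77011 - 97416 * sqrt(30) / 109012571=8552.37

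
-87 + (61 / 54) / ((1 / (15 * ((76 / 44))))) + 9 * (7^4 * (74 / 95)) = 315529123 / 18810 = 16774.54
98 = 98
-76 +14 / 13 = -974 / 13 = -74.92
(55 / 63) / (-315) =-11 / 3969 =-0.00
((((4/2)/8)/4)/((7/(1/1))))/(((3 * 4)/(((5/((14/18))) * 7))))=15/448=0.03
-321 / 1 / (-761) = 321 / 761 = 0.42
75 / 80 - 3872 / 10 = -30901 / 80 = -386.26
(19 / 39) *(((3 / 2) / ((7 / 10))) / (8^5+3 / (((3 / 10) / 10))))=95 / 2990988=0.00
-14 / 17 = -0.82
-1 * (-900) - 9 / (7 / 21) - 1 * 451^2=-202528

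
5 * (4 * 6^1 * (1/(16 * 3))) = 5/2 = 2.50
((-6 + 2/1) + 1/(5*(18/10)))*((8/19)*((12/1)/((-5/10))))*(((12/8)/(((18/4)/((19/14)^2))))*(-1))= -1520/63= -24.13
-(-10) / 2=5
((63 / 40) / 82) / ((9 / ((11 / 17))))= 77 / 55760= 0.00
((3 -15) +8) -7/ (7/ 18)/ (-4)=1/ 2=0.50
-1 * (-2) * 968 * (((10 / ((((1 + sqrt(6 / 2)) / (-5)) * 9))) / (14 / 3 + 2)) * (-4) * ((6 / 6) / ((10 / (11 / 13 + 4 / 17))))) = -231352 / 663 + 231352 * sqrt(3) / 663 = 255.45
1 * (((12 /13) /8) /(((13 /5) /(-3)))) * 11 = -495 /338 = -1.46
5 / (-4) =-5 / 4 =-1.25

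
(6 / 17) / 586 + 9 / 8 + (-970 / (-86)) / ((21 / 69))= 458005193 / 11994248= 38.19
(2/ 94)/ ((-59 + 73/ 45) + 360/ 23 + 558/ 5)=207/ 679808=0.00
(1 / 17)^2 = 1 / 289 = 0.00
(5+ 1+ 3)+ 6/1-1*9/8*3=93/8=11.62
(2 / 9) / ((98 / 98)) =2 / 9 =0.22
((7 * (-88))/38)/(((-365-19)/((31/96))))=2387/175104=0.01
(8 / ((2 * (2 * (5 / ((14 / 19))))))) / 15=28 / 1425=0.02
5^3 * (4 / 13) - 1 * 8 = 396 / 13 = 30.46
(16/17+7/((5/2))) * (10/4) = 159/17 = 9.35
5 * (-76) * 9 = -3420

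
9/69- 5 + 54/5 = 682/115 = 5.93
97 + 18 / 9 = 99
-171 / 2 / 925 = -171 / 1850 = -0.09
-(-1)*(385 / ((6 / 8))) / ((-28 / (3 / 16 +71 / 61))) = -72545 / 2928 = -24.78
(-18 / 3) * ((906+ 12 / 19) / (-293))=103356 / 5567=18.57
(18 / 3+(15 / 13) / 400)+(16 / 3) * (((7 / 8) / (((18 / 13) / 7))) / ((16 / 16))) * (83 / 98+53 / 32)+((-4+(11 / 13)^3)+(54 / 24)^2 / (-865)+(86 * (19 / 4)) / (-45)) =17267334269 / 328389984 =52.58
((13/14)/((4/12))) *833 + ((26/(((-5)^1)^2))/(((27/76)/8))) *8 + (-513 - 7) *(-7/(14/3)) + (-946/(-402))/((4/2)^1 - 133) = 38957405681/11848950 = 3287.84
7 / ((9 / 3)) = 7 / 3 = 2.33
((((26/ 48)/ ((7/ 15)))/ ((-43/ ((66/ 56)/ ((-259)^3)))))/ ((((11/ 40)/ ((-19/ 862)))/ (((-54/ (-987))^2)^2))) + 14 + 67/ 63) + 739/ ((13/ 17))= 21226475729801234239046376764/ 21627710694753722745379011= 981.45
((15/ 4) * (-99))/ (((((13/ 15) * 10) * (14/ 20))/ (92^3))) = -47651854.95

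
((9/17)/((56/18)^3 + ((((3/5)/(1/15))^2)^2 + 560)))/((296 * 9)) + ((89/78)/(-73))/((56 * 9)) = -291576457603/9410220118497744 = -0.00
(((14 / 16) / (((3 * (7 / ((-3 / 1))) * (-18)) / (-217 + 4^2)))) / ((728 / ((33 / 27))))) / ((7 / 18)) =-737 / 122304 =-0.01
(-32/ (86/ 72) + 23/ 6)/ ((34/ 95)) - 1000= -9334685/ 8772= -1064.15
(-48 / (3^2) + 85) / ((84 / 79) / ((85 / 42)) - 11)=-1604885 / 211011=-7.61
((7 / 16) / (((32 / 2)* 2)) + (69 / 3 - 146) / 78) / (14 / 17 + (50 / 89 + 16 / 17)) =-3148553 / 4685824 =-0.67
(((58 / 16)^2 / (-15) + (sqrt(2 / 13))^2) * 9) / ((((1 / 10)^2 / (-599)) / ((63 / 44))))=557457.79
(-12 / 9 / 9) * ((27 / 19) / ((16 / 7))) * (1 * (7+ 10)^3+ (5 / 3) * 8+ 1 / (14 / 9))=-206933 / 456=-453.80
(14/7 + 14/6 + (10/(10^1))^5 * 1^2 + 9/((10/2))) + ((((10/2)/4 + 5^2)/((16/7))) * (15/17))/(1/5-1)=-361211/65280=-5.53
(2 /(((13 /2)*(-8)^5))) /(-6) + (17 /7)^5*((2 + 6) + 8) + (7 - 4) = 14548290568615 /10739269632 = 1354.68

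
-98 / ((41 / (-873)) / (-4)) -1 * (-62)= -8284.73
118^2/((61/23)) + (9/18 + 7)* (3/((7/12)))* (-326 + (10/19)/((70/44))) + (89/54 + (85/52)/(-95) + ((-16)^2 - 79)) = -568735602821/79734564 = -7132.86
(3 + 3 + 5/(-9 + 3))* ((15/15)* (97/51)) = 3007/306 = 9.83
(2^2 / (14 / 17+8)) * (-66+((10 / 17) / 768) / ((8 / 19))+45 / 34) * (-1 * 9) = 3377569 / 12800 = 263.87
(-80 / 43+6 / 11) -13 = -6771 / 473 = -14.32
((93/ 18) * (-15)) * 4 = -310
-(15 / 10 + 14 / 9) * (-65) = 3575 / 18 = 198.61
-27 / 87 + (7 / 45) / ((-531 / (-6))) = -71279 / 230985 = -0.31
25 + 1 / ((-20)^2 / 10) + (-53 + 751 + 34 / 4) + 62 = 31741 / 40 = 793.52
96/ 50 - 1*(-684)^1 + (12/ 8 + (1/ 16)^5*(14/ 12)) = 108121817263/ 157286400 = 687.42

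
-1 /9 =-0.11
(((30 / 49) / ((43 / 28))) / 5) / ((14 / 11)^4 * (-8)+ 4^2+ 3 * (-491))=-351384 / 6513418765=-0.00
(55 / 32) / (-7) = -55 / 224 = -0.25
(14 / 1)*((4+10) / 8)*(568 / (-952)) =-497 / 34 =-14.62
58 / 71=0.82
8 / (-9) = -8 / 9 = -0.89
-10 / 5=-2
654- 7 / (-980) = 91561 / 140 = 654.01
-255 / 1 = -255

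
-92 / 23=-4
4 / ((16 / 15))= 15 / 4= 3.75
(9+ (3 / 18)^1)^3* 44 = 1830125 / 54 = 33891.20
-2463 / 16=-153.94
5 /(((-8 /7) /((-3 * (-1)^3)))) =-105 /8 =-13.12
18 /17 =1.06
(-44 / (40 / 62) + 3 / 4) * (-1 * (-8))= -2698 / 5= -539.60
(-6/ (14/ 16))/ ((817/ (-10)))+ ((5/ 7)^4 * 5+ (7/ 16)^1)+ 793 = 794.82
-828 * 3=-2484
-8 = -8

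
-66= -66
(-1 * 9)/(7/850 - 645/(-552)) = -234600/30673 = -7.65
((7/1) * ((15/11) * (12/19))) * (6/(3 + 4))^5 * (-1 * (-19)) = 1399680/26411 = 53.00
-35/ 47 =-0.74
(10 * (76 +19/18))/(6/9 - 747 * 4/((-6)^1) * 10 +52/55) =381425/2465898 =0.15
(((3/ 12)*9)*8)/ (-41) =-18/ 41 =-0.44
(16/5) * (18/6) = 48/5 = 9.60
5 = 5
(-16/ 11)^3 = -4096/ 1331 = -3.08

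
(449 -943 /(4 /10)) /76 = -3817 /152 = -25.11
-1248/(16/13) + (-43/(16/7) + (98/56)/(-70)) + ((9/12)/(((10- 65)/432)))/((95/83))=-1037.98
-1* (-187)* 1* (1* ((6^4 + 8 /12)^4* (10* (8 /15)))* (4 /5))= 548087606101376000 /243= 2255504551857514.40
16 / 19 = 0.84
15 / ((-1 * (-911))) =15 / 911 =0.02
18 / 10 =9 / 5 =1.80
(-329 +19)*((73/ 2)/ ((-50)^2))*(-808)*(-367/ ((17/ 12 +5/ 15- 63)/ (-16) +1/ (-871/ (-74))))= -9351905650048/ 27266375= -342983.09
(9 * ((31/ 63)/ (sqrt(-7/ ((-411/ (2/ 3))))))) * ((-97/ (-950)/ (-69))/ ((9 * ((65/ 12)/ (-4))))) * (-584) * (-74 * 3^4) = 14034655296 * sqrt(1918)/ 34796125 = 17664.25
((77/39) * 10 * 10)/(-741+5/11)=-42350/158847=-0.27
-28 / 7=-4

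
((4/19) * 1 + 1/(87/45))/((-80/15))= -1203/8816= -0.14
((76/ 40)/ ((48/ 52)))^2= 61009/ 14400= 4.24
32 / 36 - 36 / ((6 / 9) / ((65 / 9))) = -3502 / 9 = -389.11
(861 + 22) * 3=2649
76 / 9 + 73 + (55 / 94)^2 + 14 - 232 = -10832219 / 79524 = -136.21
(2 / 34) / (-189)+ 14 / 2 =22490 / 3213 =7.00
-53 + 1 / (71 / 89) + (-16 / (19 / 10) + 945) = 1193639 / 1349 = 884.83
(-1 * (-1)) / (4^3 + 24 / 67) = 67 / 4312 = 0.02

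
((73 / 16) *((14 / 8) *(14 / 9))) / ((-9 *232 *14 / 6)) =-511 / 200448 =-0.00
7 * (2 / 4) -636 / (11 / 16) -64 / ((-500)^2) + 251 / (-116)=-18417364479 / 19937500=-923.75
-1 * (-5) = 5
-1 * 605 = -605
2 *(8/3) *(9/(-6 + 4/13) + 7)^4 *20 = 517139232020/5622483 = 91977.02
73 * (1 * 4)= 292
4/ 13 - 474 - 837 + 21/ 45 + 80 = -1230.23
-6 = -6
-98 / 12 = -49 / 6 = -8.17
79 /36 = 2.19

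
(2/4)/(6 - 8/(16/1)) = 0.09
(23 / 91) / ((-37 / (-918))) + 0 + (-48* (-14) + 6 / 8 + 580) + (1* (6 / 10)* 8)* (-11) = 81226913 / 67340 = 1206.22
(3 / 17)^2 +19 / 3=5518 / 867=6.36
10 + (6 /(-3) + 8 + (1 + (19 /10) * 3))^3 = 2058383 /1000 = 2058.38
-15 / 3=-5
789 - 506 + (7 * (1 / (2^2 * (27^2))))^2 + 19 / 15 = 12085677173 / 42515280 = 284.27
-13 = -13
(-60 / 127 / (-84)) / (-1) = -5 / 889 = -0.01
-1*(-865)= 865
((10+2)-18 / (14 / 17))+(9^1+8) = 50 / 7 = 7.14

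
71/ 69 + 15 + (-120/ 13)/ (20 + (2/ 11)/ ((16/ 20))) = 1243210/ 79833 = 15.57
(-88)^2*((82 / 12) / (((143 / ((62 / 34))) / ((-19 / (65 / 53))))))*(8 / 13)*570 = -136959218176 / 37349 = -3667011.65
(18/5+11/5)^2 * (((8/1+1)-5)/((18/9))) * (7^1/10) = 5887/125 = 47.10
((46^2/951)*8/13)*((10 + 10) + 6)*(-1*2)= -67712/951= -71.20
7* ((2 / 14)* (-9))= -9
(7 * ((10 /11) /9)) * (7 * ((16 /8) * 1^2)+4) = 140 /11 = 12.73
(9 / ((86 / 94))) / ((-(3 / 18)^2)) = -354.14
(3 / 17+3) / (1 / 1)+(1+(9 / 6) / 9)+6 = 10.34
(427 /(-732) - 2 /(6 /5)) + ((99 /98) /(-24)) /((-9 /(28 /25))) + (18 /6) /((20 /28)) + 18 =20953 /1050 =19.96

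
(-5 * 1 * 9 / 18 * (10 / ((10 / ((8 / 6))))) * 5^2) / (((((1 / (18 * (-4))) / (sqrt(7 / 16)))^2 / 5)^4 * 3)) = -459356342760000000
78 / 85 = 0.92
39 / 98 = 0.40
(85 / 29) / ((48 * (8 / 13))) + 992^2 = 10958537809 / 11136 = 984064.10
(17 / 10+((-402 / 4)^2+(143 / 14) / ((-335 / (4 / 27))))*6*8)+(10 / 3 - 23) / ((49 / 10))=484809.47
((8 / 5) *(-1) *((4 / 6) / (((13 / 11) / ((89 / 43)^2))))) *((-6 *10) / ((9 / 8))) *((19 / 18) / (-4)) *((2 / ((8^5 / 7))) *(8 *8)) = -1.49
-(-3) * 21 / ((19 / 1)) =3.32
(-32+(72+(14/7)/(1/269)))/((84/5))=34.40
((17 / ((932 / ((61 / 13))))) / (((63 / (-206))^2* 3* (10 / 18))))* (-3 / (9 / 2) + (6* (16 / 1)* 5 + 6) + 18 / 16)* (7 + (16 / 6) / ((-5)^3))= 13445402539087 / 7213260600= 1863.98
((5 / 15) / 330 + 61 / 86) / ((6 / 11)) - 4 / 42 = 98093 / 81270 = 1.21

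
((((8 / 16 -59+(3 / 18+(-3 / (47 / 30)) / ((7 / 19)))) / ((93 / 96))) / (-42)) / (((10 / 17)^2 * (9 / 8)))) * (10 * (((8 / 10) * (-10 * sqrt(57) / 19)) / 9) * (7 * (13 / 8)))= -3015458368 * sqrt(57) / 141266349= -161.16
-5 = -5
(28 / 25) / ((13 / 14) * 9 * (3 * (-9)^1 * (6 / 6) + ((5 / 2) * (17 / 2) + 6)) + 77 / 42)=4704 / 16475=0.29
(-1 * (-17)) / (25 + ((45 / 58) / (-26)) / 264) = 0.68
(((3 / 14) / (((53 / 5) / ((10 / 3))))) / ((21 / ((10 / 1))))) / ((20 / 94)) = 1175 / 7791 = 0.15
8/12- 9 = -25/3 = -8.33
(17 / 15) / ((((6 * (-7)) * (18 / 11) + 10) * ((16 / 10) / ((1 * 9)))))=-0.11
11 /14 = 0.79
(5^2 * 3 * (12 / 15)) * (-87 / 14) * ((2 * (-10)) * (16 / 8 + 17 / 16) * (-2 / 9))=-5075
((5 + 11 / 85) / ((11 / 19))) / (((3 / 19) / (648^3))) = 14275701356544 / 935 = 15268129793.10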